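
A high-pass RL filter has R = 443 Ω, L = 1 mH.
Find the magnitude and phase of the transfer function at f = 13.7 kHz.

Step 1 — Angular frequency: ω = 2π·1.37e+04 = 8.608e+04 rad/s.
Step 2 — Transfer function: H(jω) = jωL/(R + jωL).
Step 3 — Numerator jωL = j·86.08; denominator R + jωL = 443 + j86.08.
Step 4 — H = 0.03638 + j0.1872.
Step 5 — Magnitude: |H| = 0.1907 (-14.4 dB); phase: φ = 79.0°.

|H| = 0.1907 (-14.4 dB), φ = 79.0°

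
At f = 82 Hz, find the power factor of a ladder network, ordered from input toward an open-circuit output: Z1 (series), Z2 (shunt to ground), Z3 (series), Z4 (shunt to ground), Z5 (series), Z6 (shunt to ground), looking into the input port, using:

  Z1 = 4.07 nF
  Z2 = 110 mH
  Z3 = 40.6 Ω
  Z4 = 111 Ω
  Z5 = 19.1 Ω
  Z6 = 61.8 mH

Step 1 — Angular frequency: ω = 2π·f = 2π·82 = 515.2 rad/s.
Step 2 — Component impedances:
  Z1: Z = 1/(jωC) = -j/(ω·C) = 0 - j4.769e+05 Ω
  Z2: Z = jωL = j·515.2·0.11 = 0 + j56.67 Ω
  Z3: Z = R = 40.6 Ω
  Z4: Z = R = 111 Ω
  Z5: Z = R = 19.1 Ω
  Z6: Z = jωL = j·515.2·0.0618 = 0 + j31.84 Ω
Step 3 — Ladder network (open output): work backward from the far end, alternating series and parallel combinations. Z_in = 19.91 - j4.769e+05 Ω = 4.769e+05∠-90.0° Ω.
Step 4 — Power factor: PF = cos(φ) = Re(Z)/|Z| = 19.91/4.769e+05 = 4.175e-05.
Step 5 — Type: Im(Z) = -4.769e+05 ⇒ leading (phase φ = -90.0°).

PF = 4.175e-05 (leading, φ = -90.0°)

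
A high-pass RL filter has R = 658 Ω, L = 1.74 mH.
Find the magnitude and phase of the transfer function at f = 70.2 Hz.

Step 1 — Angular frequency: ω = 2π·70.2 = 441.1 rad/s.
Step 2 — Transfer function: H(jω) = jωL/(R + jωL).
Step 3 — Numerator jωL = j·0.7675; denominator R + jωL = 658 + j0.7675.
Step 4 — H = 1.36e-06 + j0.001166.
Step 5 — Magnitude: |H| = 0.001166 (-58.7 dB); phase: φ = 89.9°.

|H| = 0.001166 (-58.7 dB), φ = 89.9°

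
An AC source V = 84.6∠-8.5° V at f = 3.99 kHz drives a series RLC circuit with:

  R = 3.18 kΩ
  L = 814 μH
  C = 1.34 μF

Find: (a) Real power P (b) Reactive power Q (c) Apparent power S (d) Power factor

Step 1 — Angular frequency: ω = 2π·f = 2π·3990 = 2.507e+04 rad/s.
Step 2 — Component impedances:
  R: Z = R = 3180 Ω
  L: Z = jωL = j·2.507e+04·0.000814 = 0 + j20.41 Ω
  C: Z = 1/(jωC) = -j/(ω·C) = 0 - j29.77 Ω
Step 3 — Series combination: Z_total = R + L + C = 3180 - j9.361 Ω = 3180∠-0.2° Ω.
Step 4 — Source phasor: V = 84.6∠-8.5° V = 83.67 - j12.5 V.
Step 5 — Current: I = V / Z = 0.02632 - j0.003855 A = 0.0266∠-8.3° A.
Step 6 — Complex power: S = V·I* = 2.251 - j0.006625 VA.
Step 7 — Real power: P = Re(S) = 2.251 W.
Step 8 — Reactive power: Q = Im(S) = -0.006625 VAR.
Step 9 — Apparent power: |S| = 2.251 VA.
Step 10 — Power factor: PF = P/|S| = 1 (leading).

(a) P = 2.251 W  (b) Q = -0.006625 VAR  (c) S = 2.251 VA  (d) PF = 1 (leading)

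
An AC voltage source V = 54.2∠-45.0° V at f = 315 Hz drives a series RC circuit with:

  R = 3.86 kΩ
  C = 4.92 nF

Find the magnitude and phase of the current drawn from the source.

Step 1 — Angular frequency: ω = 2π·f = 2π·315 = 1979 rad/s.
Step 2 — Component impedances:
  R: Z = R = 3860 Ω
  C: Z = 1/(jωC) = -j/(ω·C) = 0 - j1.027e+05 Ω
Step 3 — Series combination: Z_total = R + C = 3860 - j1.027e+05 Ω = 1.028e+05∠-87.8° Ω.
Step 4 — Source phasor: V = 54.2∠-45.0° V = 38.33 - j38.33 V.
Step 5 — Ohm's law: I = V / Z_total = (38.33 - j38.33) / (3860 - j1.027e+05) = 0.0003867 + j0.0003587 A.
Step 6 — Convert to polar: |I| = 0.0005274 A, ∠I = 42.8°.

I = 0.0005274∠42.8° A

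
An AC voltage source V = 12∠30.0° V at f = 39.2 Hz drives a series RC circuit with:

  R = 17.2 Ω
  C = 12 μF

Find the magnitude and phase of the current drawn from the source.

Step 1 — Angular frequency: ω = 2π·f = 2π·39.2 = 246.3 rad/s.
Step 2 — Component impedances:
  R: Z = R = 17.2 Ω
  C: Z = 1/(jωC) = -j/(ω·C) = 0 - j338.3 Ω
Step 3 — Series combination: Z_total = R + C = 17.2 - j338.3 Ω = 338.8∠-87.1° Ω.
Step 4 — Source phasor: V = 12∠30.0° V = 10.39 + j6 V.
Step 5 — Ohm's law: I = V / Z_total = (10.39 + j6) / (17.2 - j338.3) = -0.01613 + j0.03154 A.
Step 6 — Convert to polar: |I| = 0.03542 A, ∠I = 117.1°.

I = 0.03542∠117.1° A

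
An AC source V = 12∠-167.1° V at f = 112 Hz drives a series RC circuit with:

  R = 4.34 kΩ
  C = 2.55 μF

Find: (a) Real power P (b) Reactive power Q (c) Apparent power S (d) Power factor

Step 1 — Angular frequency: ω = 2π·f = 2π·112 = 703.7 rad/s.
Step 2 — Component impedances:
  R: Z = R = 4340 Ω
  C: Z = 1/(jωC) = -j/(ω·C) = 0 - j557.3 Ω
Step 3 — Series combination: Z_total = R + C = 4340 - j557.3 Ω = 4376∠-7.3° Ω.
Step 4 — Source phasor: V = 12∠-167.1° V = -11.7 - j2.679 V.
Step 5 — Current: I = V / Z = -0.002574 - j0.0009477 A = 0.002742∠-159.8° A.
Step 6 — Complex power: S = V·I* = 0.03264 - j0.004191 VA.
Step 7 — Real power: P = Re(S) = 0.03264 W.
Step 8 — Reactive power: Q = Im(S) = -0.004191 VAR.
Step 9 — Apparent power: |S| = 0.03291 VA.
Step 10 — Power factor: PF = P/|S| = 0.9919 (leading).

(a) P = 0.03264 W  (b) Q = -0.004191 VAR  (c) S = 0.03291 VA  (d) PF = 0.9919 (leading)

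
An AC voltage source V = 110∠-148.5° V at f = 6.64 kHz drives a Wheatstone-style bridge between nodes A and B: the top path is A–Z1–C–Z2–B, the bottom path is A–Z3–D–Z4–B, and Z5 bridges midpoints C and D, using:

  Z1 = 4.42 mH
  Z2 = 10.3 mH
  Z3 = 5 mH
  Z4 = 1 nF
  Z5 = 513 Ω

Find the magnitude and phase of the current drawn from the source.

Step 1 — Angular frequency: ω = 2π·f = 2π·6640 = 4.172e+04 rad/s.
Step 2 — Component impedances:
  Z1: Z = jωL = j·4.172e+04·0.00442 = 0 + j184.4 Ω
  Z2: Z = jωL = j·4.172e+04·0.0103 = 0 + j429.7 Ω
  Z3: Z = jωL = j·4.172e+04·0.005 = 0 + j208.6 Ω
  Z4: Z = 1/(jωC) = -j/(ω·C) = 0 - j2.397e+04 Ω
  Z5: Z = R = 513 Ω
Step 3 — Bridge requires nodal analysis (the Z5 bridge couples midpoints C and D, so the two paths cannot be reduced to a simple series/parallel combination). Setting node B to ground and injecting 1 A at node A, the 3-node admittance system at A, C, D solves to V_A = Z_AB = 46.05 + j594.5 Ω = 596.3∠85.6° Ω.
Step 4 — Source phasor: V = 110∠-148.5° V = -93.79 - j57.47 V.
Step 5 — Ohm's law: I = V / Z_total = (-93.79 - j57.47) / (46.05 + j594.5) = -0.1082 + j0.1494 A.
Step 6 — Convert to polar: |I| = 0.1845 A, ∠I = 125.9°.

I = 0.1845∠125.9° A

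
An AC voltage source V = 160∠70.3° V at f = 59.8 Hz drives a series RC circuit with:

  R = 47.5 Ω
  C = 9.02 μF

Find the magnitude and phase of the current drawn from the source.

Step 1 — Angular frequency: ω = 2π·f = 2π·59.8 = 375.7 rad/s.
Step 2 — Component impedances:
  R: Z = R = 47.5 Ω
  C: Z = 1/(jωC) = -j/(ω·C) = 0 - j295.1 Ω
Step 3 — Series combination: Z_total = R + C = 47.5 - j295.1 Ω = 298.9∠-80.9° Ω.
Step 4 — Source phasor: V = 160∠70.3° V = 53.94 + j150.6 V.
Step 5 — Ohm's law: I = V / Z_total = (53.94 + j150.6) / (47.5 - j295.1) = -0.4689 + j0.2583 A.
Step 6 — Convert to polar: |I| = 0.5354 A, ∠I = 151.2°.

I = 0.5354∠151.2° A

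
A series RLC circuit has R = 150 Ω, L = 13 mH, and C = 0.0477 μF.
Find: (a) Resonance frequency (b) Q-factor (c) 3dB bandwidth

Step 1 — Resonance condition Im(Z)=0 gives ω₀ = 1/√(LC).
Step 2 — ω₀ = 1/√(0.013·4.77e-08) = 4.016e+04 rad/s.
Step 3 — f₀ = ω₀/(2π) = 6391 Hz.
Step 4 — Series Q: Q = ω₀L/R = 4.016e+04·0.013/150 = 3.48.
Step 5 — 3dB bandwidth: Δω = ω₀/Q = 1.154e+04 rad/s; BW = Δω/(2π) = 1836 Hz.

(a) f₀ = 6391 Hz  (b) Q = 3.48  (c) BW = 1836 Hz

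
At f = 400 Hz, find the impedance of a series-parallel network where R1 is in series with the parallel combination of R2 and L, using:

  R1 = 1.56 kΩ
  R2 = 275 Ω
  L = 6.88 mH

Step 1 — Angular frequency: ω = 2π·f = 2π·400 = 2513 rad/s.
Step 2 — Component impedances:
  R1: Z = R = 1560 Ω
  R2: Z = R = 275 Ω
  L: Z = jωL = j·2513·0.00688 = 0 + j17.29 Ω
Step 3 — Parallel branch: R2 || L = 1/(1/R2 + 1/L) = 1.083 + j17.22 Ω.
Step 4 — Series with R1: Z_total = R1 + (R2 || L) = 1561 + j17.22 Ω = 1561∠0.6° Ω.

Z = 1561 + j17.22 Ω = 1561∠0.6° Ω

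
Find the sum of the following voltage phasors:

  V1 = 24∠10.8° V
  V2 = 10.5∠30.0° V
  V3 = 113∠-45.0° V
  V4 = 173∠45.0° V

Step 1 — Convert each phasor to rectangular form:
  V1 = 24·(cos(10.8°) + j·sin(10.8°)) = 23.57 + j4.497 V
  V2 = 10.5·(cos(30.0°) + j·sin(30.0°)) = 9.093 + j5.25 V
  V3 = 113·(cos(-45.0°) + j·sin(-45.0°)) = 79.9 - j79.9 V
  V4 = 173·(cos(45.0°) + j·sin(45.0°)) = 122.3 + j122.3 V
Step 2 — Sum components: V_total = 234.9 + j52.17 V.
Step 3 — Convert to polar: |V_total| = 240.6 V, ∠V_total = 12.5°.

V_total = 240.6∠12.5° V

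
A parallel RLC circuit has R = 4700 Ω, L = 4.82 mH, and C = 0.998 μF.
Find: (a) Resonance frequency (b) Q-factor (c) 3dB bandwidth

Step 1 — Resonance: ω₀ = 1/√(LC) = 1/√(0.00482·9.98e-07) = 1.442e+04 rad/s.
Step 2 — f₀ = ω₀/(2π) = 2295 Hz.
Step 3 — Parallel Q: Q = R/(ω₀L) = 4700/(1.442e+04·0.00482) = 67.63.
Step 4 — Bandwidth: Δω = ω₀/Q = 213.2 rad/s; BW = Δω/(2π) = 33.93 Hz.

(a) f₀ = 2295 Hz  (b) Q = 67.63  (c) BW = 33.93 Hz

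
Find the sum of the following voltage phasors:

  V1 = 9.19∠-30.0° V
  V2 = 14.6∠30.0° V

Step 1 — Convert each phasor to rectangular form:
  V1 = 9.19·(cos(-30.0°) + j·sin(-30.0°)) = 7.959 - j4.595 V
  V2 = 14.6·(cos(30.0°) + j·sin(30.0°)) = 12.64 + j7.3 V
Step 2 — Sum components: V_total = 20.6 + j2.705 V.
Step 3 — Convert to polar: |V_total| = 20.78 V, ∠V_total = 7.5°.

V_total = 20.78∠7.5° V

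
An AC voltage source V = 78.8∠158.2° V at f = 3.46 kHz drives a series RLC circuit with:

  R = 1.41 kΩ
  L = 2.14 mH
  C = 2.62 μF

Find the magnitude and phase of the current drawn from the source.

Step 1 — Angular frequency: ω = 2π·f = 2π·3460 = 2.174e+04 rad/s.
Step 2 — Component impedances:
  R: Z = R = 1410 Ω
  L: Z = jωL = j·2.174e+04·0.00214 = 0 + j46.52 Ω
  C: Z = 1/(jωC) = -j/(ω·C) = 0 - j17.56 Ω
Step 3 — Series combination: Z_total = R + L + C = 1410 + j28.97 Ω = 1410∠1.2° Ω.
Step 4 — Source phasor: V = 78.8∠158.2° V = -73.16 + j29.26 V.
Step 5 — Ohm's law: I = V / Z_total = (-73.16 + j29.26) / (1410 + j28.97) = -0.05144 + j0.02181 A.
Step 6 — Convert to polar: |I| = 0.05587 A, ∠I = 157.0°.

I = 0.05587∠157.0° A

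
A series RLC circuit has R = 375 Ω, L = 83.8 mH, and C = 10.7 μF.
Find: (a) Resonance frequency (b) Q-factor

Step 1 — Resonance condition Im(Z)=0 gives ω₀ = 1/√(LC).
Step 2 — ω₀ = 1/√(0.0838·1.07e-05) = 1056 rad/s.
Step 3 — f₀ = ω₀/(2π) = 168.1 Hz.
Step 4 — Series Q: Q = ω₀L/R = 1056·0.0838/375 = 0.236.

(a) f₀ = 168.1 Hz  (b) Q = 0.236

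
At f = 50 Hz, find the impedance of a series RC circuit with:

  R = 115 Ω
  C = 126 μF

Step 1 — Angular frequency: ω = 2π·f = 2π·50 = 314.2 rad/s.
Step 2 — Component impedances:
  R: Z = R = 115 Ω
  C: Z = 1/(jωC) = -j/(ω·C) = 0 - j25.26 Ω
Step 3 — Series combination: Z_total = R + C = 115 - j25.26 Ω = 117.7∠-12.4° Ω.

Z = 115 - j25.26 Ω = 117.7∠-12.4° Ω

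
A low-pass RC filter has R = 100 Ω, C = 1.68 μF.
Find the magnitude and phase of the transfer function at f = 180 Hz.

Step 1 — Angular frequency: ω = 2π·180 = 1131 rad/s.
Step 2 — Transfer function: H(jω) = 1/(1 + jωRC).
Step 3 — Denominator: 1 + jωRC = 1 + j·1131·100·1.68e-06 = 1 + j0.19.
Step 4 — H = 0.9652 - j0.1834.
Step 5 — Magnitude: |H| = 0.9824 (-0.2 dB); phase: φ = -10.8°.

|H| = 0.9824 (-0.2 dB), φ = -10.8°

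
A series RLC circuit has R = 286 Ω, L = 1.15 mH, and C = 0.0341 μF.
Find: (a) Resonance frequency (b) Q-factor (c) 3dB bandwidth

Step 1 — Resonance: ω₀ = 1/√(LC) = 1/√(0.00115·3.41e-08) = 1.597e+05 rad/s.
Step 2 — f₀ = ω₀/(2π) = 2.542e+04 Hz.
Step 3 — Series Q: Q = ω₀L/R = 1.597e+05·0.00115/286 = 0.6421.
Step 4 — Bandwidth: Δω = ω₀/Q = 2.487e+05 rad/s; BW = Δω/(2π) = 3.958e+04 Hz.

(a) f₀ = 2.542e+04 Hz  (b) Q = 0.6421  (c) BW = 3.958e+04 Hz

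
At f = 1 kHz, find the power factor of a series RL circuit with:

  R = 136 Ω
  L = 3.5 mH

Step 1 — Angular frequency: ω = 2π·f = 2π·1000 = 6283 rad/s.
Step 2 — Component impedances:
  R: Z = R = 136 Ω
  L: Z = jωL = j·6283·0.0035 = 0 + j21.99 Ω
Step 3 — Series combination: Z_total = R + L = 136 + j21.99 Ω = 137.8∠9.2° Ω.
Step 4 — Power factor: PF = cos(φ) = Re(Z)/|Z| = 136/137.77 = 0.9872.
Step 5 — Type: Im(Z) = 21.99 ⇒ lagging (phase φ = 9.2°).

PF = 0.9872 (lagging, φ = 9.2°)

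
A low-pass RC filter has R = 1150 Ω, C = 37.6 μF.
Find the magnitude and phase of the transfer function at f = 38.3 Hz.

Step 1 — Angular frequency: ω = 2π·38.3 = 240.6 rad/s.
Step 2 — Transfer function: H(jω) = 1/(1 + jωRC).
Step 3 — Denominator: 1 + jωRC = 1 + j·240.6·1150·3.76e-05 = 1 + j10.41.
Step 4 — H = 0.009151 - j0.09522.
Step 5 — Magnitude: |H| = 0.09566 (-20.4 dB); phase: φ = -84.5°.

|H| = 0.09566 (-20.4 dB), φ = -84.5°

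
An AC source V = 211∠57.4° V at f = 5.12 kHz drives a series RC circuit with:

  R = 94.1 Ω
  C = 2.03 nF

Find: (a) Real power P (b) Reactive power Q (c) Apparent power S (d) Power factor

Step 1 — Angular frequency: ω = 2π·f = 2π·5120 = 3.217e+04 rad/s.
Step 2 — Component impedances:
  R: Z = R = 94.1 Ω
  C: Z = 1/(jωC) = -j/(ω·C) = 0 - j1.531e+04 Ω
Step 3 — Series combination: Z_total = R + C = 94.1 - j1.531e+04 Ω = 1.531e+04∠-89.6° Ω.
Step 4 — Source phasor: V = 211∠57.4° V = 113.7 + j177.8 V.
Step 5 — Current: I = V / Z = -0.01156 + j0.007495 A = 0.01378∠147.0° A.
Step 6 — Complex power: S = V·I* = 0.01787 - j2.907 VA.
Step 7 — Real power: P = Re(S) = 0.01787 W.
Step 8 — Reactive power: Q = Im(S) = -2.907 VAR.
Step 9 — Apparent power: |S| = 2.907 VA.
Step 10 — Power factor: PF = P/|S| = 0.006145 (leading).

(a) P = 0.01787 W  (b) Q = -2.907 VAR  (c) S = 2.907 VA  (d) PF = 0.006145 (leading)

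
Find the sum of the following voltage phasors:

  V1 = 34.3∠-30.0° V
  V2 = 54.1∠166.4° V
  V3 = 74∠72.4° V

Step 1 — Convert each phasor to rectangular form:
  V1 = 34.3·(cos(-30.0°) + j·sin(-30.0°)) = 29.7 - j17.15 V
  V2 = 54.1·(cos(166.4°) + j·sin(166.4°)) = -52.58 + j12.72 V
  V3 = 74·(cos(72.4°) + j·sin(72.4°)) = 22.38 + j70.54 V
Step 2 — Sum components: V_total = -0.503 + j66.11 V.
Step 3 — Convert to polar: |V_total| = 66.11 V, ∠V_total = 90.4°.

V_total = 66.11∠90.4° V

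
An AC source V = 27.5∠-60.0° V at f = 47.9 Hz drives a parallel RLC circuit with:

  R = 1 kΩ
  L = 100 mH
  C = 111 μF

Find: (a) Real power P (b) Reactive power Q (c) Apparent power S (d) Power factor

Step 1 — Angular frequency: ω = 2π·f = 2π·47.9 = 301 rad/s.
Step 2 — Component impedances:
  R: Z = R = 1000 Ω
  L: Z = jωL = j·301·0.1 = 0 + j30.1 Ω
  C: Z = 1/(jωC) = -j/(ω·C) = 0 - j29.93 Ω
Step 3 — Parallel combination: 1/Z_total = 1/R + 1/L + 1/C; Z_total = 968.4 - j174.9 Ω = 984.1∠-10.2° Ω.
Step 4 — Source phasor: V = 27.5∠-60.0° V = 13.75 - j23.82 V.
Step 5 — Current: I = V / Z = 0.01805 - j0.02133 A = 0.02794∠-49.8° A.
Step 6 — Complex power: S = V·I* = 0.7563 - j0.1366 VA.
Step 7 — Real power: P = Re(S) = 0.7563 W.
Step 8 — Reactive power: Q = Im(S) = -0.1366 VAR.
Step 9 — Apparent power: |S| = 0.7685 VA.
Step 10 — Power factor: PF = P/|S| = 0.9841 (leading).

(a) P = 0.7563 W  (b) Q = -0.1366 VAR  (c) S = 0.7685 VA  (d) PF = 0.9841 (leading)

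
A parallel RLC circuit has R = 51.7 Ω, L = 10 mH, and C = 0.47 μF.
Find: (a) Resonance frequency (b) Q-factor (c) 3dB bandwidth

Step 1 — Resonance: ω₀ = 1/√(LC) = 1/√(0.01·4.7e-07) = 1.459e+04 rad/s.
Step 2 — f₀ = ω₀/(2π) = 2322 Hz.
Step 3 — Parallel Q: Q = R/(ω₀L) = 51.7/(1.459e+04·0.01) = 0.3544.
Step 4 — Bandwidth: Δω = ω₀/Q = 4.115e+04 rad/s; BW = Δω/(2π) = 6550 Hz.

(a) f₀ = 2322 Hz  (b) Q = 0.3544  (c) BW = 6550 Hz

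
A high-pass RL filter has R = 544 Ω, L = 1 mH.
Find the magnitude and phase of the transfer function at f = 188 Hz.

Step 1 — Angular frequency: ω = 2π·188 = 1181 rad/s.
Step 2 — Transfer function: H(jω) = jωL/(R + jωL).
Step 3 — Numerator jωL = j·1.181; denominator R + jωL = 544 + j1.181.
Step 4 — H = 4.715e-06 + j0.002171.
Step 5 — Magnitude: |H| = 0.002171 (-53.3 dB); phase: φ = 89.9°.

|H| = 0.002171 (-53.3 dB), φ = 89.9°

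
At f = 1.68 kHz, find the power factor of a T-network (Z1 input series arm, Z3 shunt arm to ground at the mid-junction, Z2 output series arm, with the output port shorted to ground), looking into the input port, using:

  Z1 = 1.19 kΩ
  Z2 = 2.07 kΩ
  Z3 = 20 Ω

Step 1 — Angular frequency: ω = 2π·f = 2π·1680 = 1.056e+04 rad/s.
Step 2 — Component impedances:
  Z1: Z = R = 1190 Ω
  Z2: Z = R = 2070 Ω
  Z3: Z = R = 20 Ω
Step 3 — With the output port shorted to ground, the output series arm Z2 runs from the junction to ground; the shunt arm Z3 also runs from the junction to ground. They appear in parallel: Z3 || Z2 = 19.81 Ω.
Step 4 — Series with input arm Z1: Z_in = Z1 + (Z3 || Z2) = 1210 Ω = 1210∠0.0° Ω.
Step 5 — Power factor: PF = cos(φ) = Re(Z)/|Z| = 1210/1210 = 1.
Step 6 — Type: Im(Z) = 0 ⇒ unity (phase φ = 0.0°).

PF = 1 (unity, φ = 0.0°)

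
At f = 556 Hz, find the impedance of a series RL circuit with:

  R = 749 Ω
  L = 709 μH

Step 1 — Angular frequency: ω = 2π·f = 2π·556 = 3493 rad/s.
Step 2 — Component impedances:
  R: Z = R = 749 Ω
  L: Z = jωL = j·3493·0.000709 = 0 + j2.477 Ω
Step 3 — Series combination: Z_total = R + L = 749 + j2.477 Ω = 749∠0.2° Ω.

Z = 749 + j2.477 Ω = 749∠0.2° Ω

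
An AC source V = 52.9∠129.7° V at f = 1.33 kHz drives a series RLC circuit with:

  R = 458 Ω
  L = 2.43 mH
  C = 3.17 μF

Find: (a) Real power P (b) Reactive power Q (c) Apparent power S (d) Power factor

Step 1 — Angular frequency: ω = 2π·f = 2π·1330 = 8357 rad/s.
Step 2 — Component impedances:
  R: Z = R = 458 Ω
  L: Z = jωL = j·8357·0.00243 = 0 + j20.31 Ω
  C: Z = 1/(jωC) = -j/(ω·C) = 0 - j37.75 Ω
Step 3 — Series combination: Z_total = R + L + C = 458 - j17.44 Ω = 458.3∠-2.2° Ω.
Step 4 — Source phasor: V = 52.9∠129.7° V = -33.79 + j40.7 V.
Step 5 — Current: I = V / Z = -0.07705 + j0.08593 A = 0.1154∠131.9° A.
Step 6 — Complex power: S = V·I* = 6.101 - j0.2324 VA.
Step 7 — Real power: P = Re(S) = 6.101 W.
Step 8 — Reactive power: Q = Im(S) = -0.2324 VAR.
Step 9 — Apparent power: |S| = 6.106 VA.
Step 10 — Power factor: PF = P/|S| = 0.9993 (leading).

(a) P = 6.101 W  (b) Q = -0.2324 VAR  (c) S = 6.106 VA  (d) PF = 0.9993 (leading)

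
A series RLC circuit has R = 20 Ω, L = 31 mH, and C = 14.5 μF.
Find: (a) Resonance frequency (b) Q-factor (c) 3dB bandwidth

Step 1 — Resonance condition Im(Z)=0 gives ω₀ = 1/√(LC).
Step 2 — ω₀ = 1/√(0.031·1.45e-05) = 1492 rad/s.
Step 3 — f₀ = ω₀/(2π) = 237.4 Hz.
Step 4 — Series Q: Q = ω₀L/R = 1492·0.031/20 = 2.312.
Step 5 — 3dB bandwidth: Δω = ω₀/Q = 645.2 rad/s; BW = Δω/(2π) = 102.7 Hz.

(a) f₀ = 237.4 Hz  (b) Q = 2.312  (c) BW = 102.7 Hz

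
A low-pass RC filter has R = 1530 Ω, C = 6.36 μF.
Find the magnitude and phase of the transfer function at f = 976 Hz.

Step 1 — Angular frequency: ω = 2π·976 = 6132 rad/s.
Step 2 — Transfer function: H(jω) = 1/(1 + jωRC).
Step 3 — Denominator: 1 + jωRC = 1 + j·6132·1530·6.36e-06 = 1 + j59.67.
Step 4 — H = 0.0002808 - j0.01675.
Step 5 — Magnitude: |H| = 0.01676 (-35.5 dB); phase: φ = -89.0°.

|H| = 0.01676 (-35.5 dB), φ = -89.0°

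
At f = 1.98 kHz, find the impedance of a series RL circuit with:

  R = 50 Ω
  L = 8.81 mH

Step 1 — Angular frequency: ω = 2π·f = 2π·1980 = 1.244e+04 rad/s.
Step 2 — Component impedances:
  R: Z = R = 50 Ω
  L: Z = jωL = j·1.244e+04·0.00881 = 0 + j109.6 Ω
Step 3 — Series combination: Z_total = R + L = 50 + j109.6 Ω = 120.5∠65.5° Ω.

Z = 50 + j109.6 Ω = 120.5∠65.5° Ω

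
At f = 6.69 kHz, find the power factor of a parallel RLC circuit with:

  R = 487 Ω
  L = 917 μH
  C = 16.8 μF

Step 1 — Angular frequency: ω = 2π·f = 2π·6690 = 4.203e+04 rad/s.
Step 2 — Component impedances:
  R: Z = R = 487 Ω
  L: Z = jωL = j·4.203e+04·0.000917 = 0 + j38.55 Ω
  C: Z = 1/(jωC) = -j/(ω·C) = 0 - j1.416 Ω
Step 3 — Parallel combination: 1/Z_total = 1/R + 1/L + 1/C; Z_total = 0.004438 - j1.47 Ω = 1.47∠-89.8° Ω.
Step 4 — Power factor: PF = cos(φ) = Re(Z)/|Z| = 0.004438/1.47 = 0.003019.
Step 5 — Type: Im(Z) = -1.47 ⇒ leading (phase φ = -89.8°).

PF = 0.003019 (leading, φ = -89.8°)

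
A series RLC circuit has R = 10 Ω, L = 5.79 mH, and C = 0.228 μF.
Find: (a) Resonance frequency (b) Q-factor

Step 1 — Resonance condition Im(Z)=0 gives ω₀ = 1/√(LC).
Step 2 — ω₀ = 1/√(0.00579·2.28e-07) = 2.752e+04 rad/s.
Step 3 — f₀ = ω₀/(2π) = 4380 Hz.
Step 4 — Series Q: Q = ω₀L/R = 2.752e+04·0.00579/10 = 15.94.

(a) f₀ = 4380 Hz  (b) Q = 15.94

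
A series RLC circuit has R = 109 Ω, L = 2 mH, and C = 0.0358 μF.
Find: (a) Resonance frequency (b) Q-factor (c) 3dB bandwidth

Step 1 — Resonance: ω₀ = 1/√(LC) = 1/√(0.002·3.58e-08) = 1.182e+05 rad/s.
Step 2 — f₀ = ω₀/(2π) = 1.881e+04 Hz.
Step 3 — Series Q: Q = ω₀L/R = 1.182e+05·0.002/109 = 2.168.
Step 4 — Bandwidth: Δω = ω₀/Q = 5.45e+04 rad/s; BW = Δω/(2π) = 8674 Hz.

(a) f₀ = 1.881e+04 Hz  (b) Q = 2.168  (c) BW = 8674 Hz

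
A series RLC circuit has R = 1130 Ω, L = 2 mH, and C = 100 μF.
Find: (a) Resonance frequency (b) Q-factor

Step 1 — Resonance condition Im(Z)=0 gives ω₀ = 1/√(LC).
Step 2 — ω₀ = 1/√(0.002·0.0001) = 2236 rad/s.
Step 3 — f₀ = ω₀/(2π) = 355.9 Hz.
Step 4 — Series Q: Q = ω₀L/R = 2236·0.002/1130 = 0.003958.

(a) f₀ = 355.9 Hz  (b) Q = 0.003958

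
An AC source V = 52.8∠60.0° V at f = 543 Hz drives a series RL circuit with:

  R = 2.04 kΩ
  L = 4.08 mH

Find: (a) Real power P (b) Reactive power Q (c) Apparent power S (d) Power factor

Step 1 — Angular frequency: ω = 2π·f = 2π·543 = 3412 rad/s.
Step 2 — Component impedances:
  R: Z = R = 2040 Ω
  L: Z = jωL = j·3412·0.00408 = 0 + j13.92 Ω
Step 3 — Series combination: Z_total = R + L = 2040 + j13.92 Ω = 2040∠0.4° Ω.
Step 4 — Source phasor: V = 52.8∠60.0° V = 26.4 + j45.73 V.
Step 5 — Current: I = V / Z = 0.01309 + j0.02233 A = 0.02588∠59.6° A.
Step 6 — Complex power: S = V·I* = 1.367 + j0.009325 VA.
Step 7 — Real power: P = Re(S) = 1.367 W.
Step 8 — Reactive power: Q = Im(S) = 0.009325 VAR.
Step 9 — Apparent power: |S| = 1.367 VA.
Step 10 — Power factor: PF = P/|S| = 1 (lagging).

(a) P = 1.367 W  (b) Q = 0.009325 VAR  (c) S = 1.367 VA  (d) PF = 1 (lagging)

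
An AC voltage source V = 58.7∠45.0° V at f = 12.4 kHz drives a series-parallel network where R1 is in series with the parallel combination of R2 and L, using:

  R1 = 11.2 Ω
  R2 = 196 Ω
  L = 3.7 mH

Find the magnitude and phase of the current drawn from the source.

Step 1 — Angular frequency: ω = 2π·f = 2π·1.24e+04 = 7.791e+04 rad/s.
Step 2 — Component impedances:
  R1: Z = R = 11.2 Ω
  R2: Z = R = 196 Ω
  L: Z = jωL = j·7.791e+04·0.0037 = 0 + j288.3 Ω
Step 3 — Parallel branch: R2 || L = 1/(1/R2 + 1/L) = 134 + j91.13 Ω.
Step 4 — Series with R1: Z_total = R1 + (R2 || L) = 145.2 + j91.13 Ω = 171.5∠32.1° Ω.
Step 5 — Source phasor: V = 58.7∠45.0° V = 41.51 + j41.51 V.
Step 6 — Ohm's law: I = V / Z_total = (41.51 + j41.51) / (145.2 + j91.13) = 0.3337 + j0.07639 A.
Step 7 — Convert to polar: |I| = 0.3424 A, ∠I = 12.9°.

I = 0.3424∠12.9° A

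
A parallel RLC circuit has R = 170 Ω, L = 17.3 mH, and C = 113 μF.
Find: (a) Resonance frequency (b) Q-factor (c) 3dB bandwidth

Step 1 — Resonance: ω₀ = 1/√(LC) = 1/√(0.0173·0.000113) = 715.2 rad/s.
Step 2 — f₀ = ω₀/(2π) = 113.8 Hz.
Step 3 — Parallel Q: Q = R/(ω₀L) = 170/(715.2·0.0173) = 13.74.
Step 4 — Bandwidth: Δω = ω₀/Q = 52.06 rad/s; BW = Δω/(2π) = 8.285 Hz.

(a) f₀ = 113.8 Hz  (b) Q = 13.74  (c) BW = 8.285 Hz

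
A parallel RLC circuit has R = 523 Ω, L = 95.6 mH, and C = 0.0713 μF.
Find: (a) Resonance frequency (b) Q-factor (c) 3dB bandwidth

Step 1 — Resonance: ω₀ = 1/√(LC) = 1/√(0.0956·7.13e-08) = 1.211e+04 rad/s.
Step 2 — f₀ = ω₀/(2π) = 1928 Hz.
Step 3 — Parallel Q: Q = R/(ω₀L) = 523/(1.211e+04·0.0956) = 0.4517.
Step 4 — Bandwidth: Δω = ω₀/Q = 2.682e+04 rad/s; BW = Δω/(2π) = 4268 Hz.

(a) f₀ = 1928 Hz  (b) Q = 0.4517  (c) BW = 4268 Hz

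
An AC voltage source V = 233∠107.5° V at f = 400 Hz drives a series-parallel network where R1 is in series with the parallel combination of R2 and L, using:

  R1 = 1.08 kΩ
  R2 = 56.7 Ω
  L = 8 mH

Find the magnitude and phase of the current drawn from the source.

Step 1 — Angular frequency: ω = 2π·f = 2π·400 = 2513 rad/s.
Step 2 — Component impedances:
  R1: Z = R = 1080 Ω
  R2: Z = R = 56.7 Ω
  L: Z = jωL = j·2513·0.008 = 0 + j20.11 Ω
Step 3 — Parallel branch: R2 || L = 1/(1/R2 + 1/L) = 6.333 + j17.86 Ω.
Step 4 — Series with R1: Z_total = R1 + (R2 || L) = 1086 + j17.86 Ω = 1086∠0.9° Ω.
Step 5 — Source phasor: V = 233∠107.5° V = -70.06 + j222.2 V.
Step 6 — Ohm's law: I = V / Z_total = (-70.06 + j222.2) / (1086 + j17.86) = -0.06112 + j0.2056 A.
Step 7 — Convert to polar: |I| = 0.2145 A, ∠I = 106.6°.

I = 0.2145∠106.6° A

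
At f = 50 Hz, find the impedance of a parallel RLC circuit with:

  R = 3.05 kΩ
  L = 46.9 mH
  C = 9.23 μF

Step 1 — Angular frequency: ω = 2π·f = 2π·50 = 314.2 rad/s.
Step 2 — Component impedances:
  R: Z = R = 3050 Ω
  L: Z = jωL = j·314.2·0.0469 = 0 + j14.73 Ω
  C: Z = 1/(jωC) = -j/(ω·C) = 0 - j344.9 Ω
Step 3 — Parallel combination: 1/Z_total = 1/R + 1/L + 1/C; Z_total = 0.07767 + j15.39 Ω = 15.39∠89.7° Ω.

Z = 0.07767 + j15.39 Ω = 15.39∠89.7° Ω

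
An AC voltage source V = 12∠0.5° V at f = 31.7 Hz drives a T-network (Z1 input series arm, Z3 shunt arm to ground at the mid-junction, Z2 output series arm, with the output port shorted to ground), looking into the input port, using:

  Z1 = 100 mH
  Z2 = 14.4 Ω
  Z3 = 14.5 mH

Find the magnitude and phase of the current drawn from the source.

Step 1 — Angular frequency: ω = 2π·f = 2π·31.7 = 199.2 rad/s.
Step 2 — Component impedances:
  Z1: Z = jωL = j·199.2·0.1 = 0 + j19.92 Ω
  Z2: Z = R = 14.4 Ω
  Z3: Z = jωL = j·199.2·0.0145 = 0 + j2.888 Ω
Step 3 — With the output port shorted to ground, the output series arm Z2 runs from the junction to ground; the shunt arm Z3 also runs from the junction to ground. They appear in parallel: Z3 || Z2 = 0.5568 + j2.776 Ω.
Step 4 — Series with input arm Z1: Z_in = Z1 + (Z3 || Z2) = 0.5568 + j22.69 Ω = 22.7∠88.6° Ω.
Step 5 — Source phasor: V = 12∠0.5° V = 12 + j0.1047 V.
Step 6 — Ohm's law: I = V / Z_total = (12 + j0.1047) / (0.5568 + j22.69) = 0.01758 - j0.5283 A.
Step 7 — Convert to polar: |I| = 0.5286 A, ∠I = -88.1°.

I = 0.5286∠-88.1° A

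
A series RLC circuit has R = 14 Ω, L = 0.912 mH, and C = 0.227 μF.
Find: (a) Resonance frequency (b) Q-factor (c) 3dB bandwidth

Step 1 — Resonance condition Im(Z)=0 gives ω₀ = 1/√(LC).
Step 2 — ω₀ = 1/√(0.000912·2.27e-07) = 6.95e+04 rad/s.
Step 3 — f₀ = ω₀/(2π) = 1.106e+04 Hz.
Step 4 — Series Q: Q = ω₀L/R = 6.95e+04·0.000912/14 = 4.527.
Step 5 — 3dB bandwidth: Δω = ω₀/Q = 1.535e+04 rad/s; BW = Δω/(2π) = 2443 Hz.

(a) f₀ = 1.106e+04 Hz  (b) Q = 4.527  (c) BW = 2443 Hz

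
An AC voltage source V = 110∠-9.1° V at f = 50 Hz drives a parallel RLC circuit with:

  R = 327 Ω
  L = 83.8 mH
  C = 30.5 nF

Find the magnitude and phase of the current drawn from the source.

Step 1 — Angular frequency: ω = 2π·f = 2π·50 = 314.2 rad/s.
Step 2 — Component impedances:
  R: Z = R = 327 Ω
  L: Z = jωL = j·314.2·0.0838 = 0 + j26.33 Ω
  C: Z = 1/(jωC) = -j/(ω·C) = 0 - j1.044e+05 Ω
Step 3 — Parallel combination: 1/Z_total = 1/R + 1/L + 1/C; Z_total = 2.107 + j26.16 Ω = 26.25∠85.4° Ω.
Step 4 — Source phasor: V = 110∠-9.1° V = 108.6 - j17.4 V.
Step 5 — Ohm's law: I = V / Z_total = (108.6 - j17.4) / (2.107 + j26.16) = -0.3285 - j4.178 A.
Step 6 — Convert to polar: |I| = 4.191 A, ∠I = -94.5°.

I = 4.191∠-94.5° A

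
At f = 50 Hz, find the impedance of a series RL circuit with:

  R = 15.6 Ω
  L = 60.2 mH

Step 1 — Angular frequency: ω = 2π·f = 2π·50 = 314.2 rad/s.
Step 2 — Component impedances:
  R: Z = R = 15.6 Ω
  L: Z = jωL = j·314.2·0.0602 = 0 + j18.91 Ω
Step 3 — Series combination: Z_total = R + L = 15.6 + j18.91 Ω = 24.52∠50.5° Ω.

Z = 15.6 + j18.91 Ω = 24.52∠50.5° Ω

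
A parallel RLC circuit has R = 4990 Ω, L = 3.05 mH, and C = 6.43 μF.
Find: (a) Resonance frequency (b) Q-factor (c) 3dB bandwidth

Step 1 — Resonance: ω₀ = 1/√(LC) = 1/√(0.00305·6.43e-06) = 7141 rad/s.
Step 2 — f₀ = ω₀/(2π) = 1136 Hz.
Step 3 — Parallel Q: Q = R/(ω₀L) = 4990/(7141·0.00305) = 229.1.
Step 4 — Bandwidth: Δω = ω₀/Q = 31.17 rad/s; BW = Δω/(2π) = 4.96 Hz.

(a) f₀ = 1136 Hz  (b) Q = 229.1  (c) BW = 4.96 Hz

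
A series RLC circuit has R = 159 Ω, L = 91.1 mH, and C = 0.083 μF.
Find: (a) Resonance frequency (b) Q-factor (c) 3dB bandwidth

Step 1 — Resonance: ω₀ = 1/√(LC) = 1/√(0.0911·8.3e-08) = 1.15e+04 rad/s.
Step 2 — f₀ = ω₀/(2π) = 1830 Hz.
Step 3 — Series Q: Q = ω₀L/R = 1.15e+04·0.0911/159 = 6.589.
Step 4 — Bandwidth: Δω = ω₀/Q = 1745 rad/s; BW = Δω/(2π) = 277.8 Hz.

(a) f₀ = 1830 Hz  (b) Q = 6.589  (c) BW = 277.8 Hz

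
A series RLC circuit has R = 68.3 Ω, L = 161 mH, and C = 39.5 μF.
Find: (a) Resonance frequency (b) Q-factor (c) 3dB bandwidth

Step 1 — Resonance: ω₀ = 1/√(LC) = 1/√(0.161·3.95e-05) = 396.5 rad/s.
Step 2 — f₀ = ω₀/(2π) = 63.11 Hz.
Step 3 — Series Q: Q = ω₀L/R = 396.5·0.161/68.3 = 0.9347.
Step 4 — Bandwidth: Δω = ω₀/Q = 424.2 rad/s; BW = Δω/(2π) = 67.52 Hz.

(a) f₀ = 63.11 Hz  (b) Q = 0.9347  (c) BW = 67.52 Hz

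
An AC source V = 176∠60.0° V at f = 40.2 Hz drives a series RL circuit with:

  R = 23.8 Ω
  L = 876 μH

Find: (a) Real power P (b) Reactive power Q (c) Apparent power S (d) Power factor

Step 1 — Angular frequency: ω = 2π·f = 2π·40.2 = 252.6 rad/s.
Step 2 — Component impedances:
  R: Z = R = 23.8 Ω
  L: Z = jωL = j·252.6·0.000876 = 0 + j0.2213 Ω
Step 3 — Series combination: Z_total = R + L = 23.8 + j0.2213 Ω = 23.8∠0.5° Ω.
Step 4 — Source phasor: V = 176∠60.0° V = 88 + j152.4 V.
Step 5 — Current: I = V / Z = 3.757 + j6.369 A = 7.395∠59.5° A.
Step 6 — Complex power: S = V·I* = 1301 + j12.1 VA.
Step 7 — Real power: P = Re(S) = 1301 W.
Step 8 — Reactive power: Q = Im(S) = 12.1 VAR.
Step 9 — Apparent power: |S| = 1301 VA.
Step 10 — Power factor: PF = P/|S| = 1 (lagging).

(a) P = 1301 W  (b) Q = 12.1 VAR  (c) S = 1301 VA  (d) PF = 1 (lagging)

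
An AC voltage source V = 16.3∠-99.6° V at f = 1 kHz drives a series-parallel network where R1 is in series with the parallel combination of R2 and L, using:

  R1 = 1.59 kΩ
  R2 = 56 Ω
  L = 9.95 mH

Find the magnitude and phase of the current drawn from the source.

Step 1 — Angular frequency: ω = 2π·f = 2π·1000 = 6283 rad/s.
Step 2 — Component impedances:
  R1: Z = R = 1590 Ω
  R2: Z = R = 56 Ω
  L: Z = jωL = j·6283·0.00995 = 0 + j62.52 Ω
Step 3 — Parallel branch: R2 || L = 1/(1/R2 + 1/L) = 31.07 + j27.83 Ω.
Step 4 — Series with R1: Z_total = R1 + (R2 || L) = 1621 + j27.83 Ω = 1621∠1.0° Ω.
Step 5 — Source phasor: V = 16.3∠-99.6° V = -2.718 - j16.07 V.
Step 6 — Ohm's law: I = V / Z_total = (-2.718 - j16.07) / (1621 + j27.83) = -0.001847 - j0.009883 A.
Step 7 — Convert to polar: |I| = 0.01005 A, ∠I = -100.6°.

I = 0.01005∠-100.6° A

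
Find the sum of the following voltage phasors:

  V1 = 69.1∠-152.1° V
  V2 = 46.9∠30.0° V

Step 1 — Convert each phasor to rectangular form:
  V1 = 69.1·(cos(-152.1°) + j·sin(-152.1°)) = -61.07 - j32.33 V
  V2 = 46.9·(cos(30.0°) + j·sin(30.0°)) = 40.62 + j23.45 V
Step 2 — Sum components: V_total = -20.45 - j8.884 V.
Step 3 — Convert to polar: |V_total| = 22.3 V, ∠V_total = -156.5°.

V_total = 22.3∠-156.5° V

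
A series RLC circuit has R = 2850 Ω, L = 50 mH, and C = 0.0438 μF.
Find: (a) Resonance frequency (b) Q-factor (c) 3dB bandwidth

Step 1 — Resonance condition Im(Z)=0 gives ω₀ = 1/√(LC).
Step 2 — ω₀ = 1/√(0.05·4.38e-08) = 2.137e+04 rad/s.
Step 3 — f₀ = ω₀/(2π) = 3401 Hz.
Step 4 — Series Q: Q = ω₀L/R = 2.137e+04·0.05/2850 = 0.3749.
Step 5 — 3dB bandwidth: Δω = ω₀/Q = 5.7e+04 rad/s; BW = Δω/(2π) = 9072 Hz.

(a) f₀ = 3401 Hz  (b) Q = 0.3749  (c) BW = 9072 Hz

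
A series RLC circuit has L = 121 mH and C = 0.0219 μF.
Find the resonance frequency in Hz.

Step 1 — Resonance condition Im(Z)=0 gives ω₀ = 1/√(LC).
Step 2 — ω₀ = 1/√(0.121·2.19e-08) = 1.943e+04 rad/s.
Step 3 — f₀ = ω₀/(2π) = 3092 Hz.

f₀ = 3092 Hz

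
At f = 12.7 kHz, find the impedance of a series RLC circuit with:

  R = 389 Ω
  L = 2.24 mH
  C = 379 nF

Step 1 — Angular frequency: ω = 2π·f = 2π·1.27e+04 = 7.98e+04 rad/s.
Step 2 — Component impedances:
  R: Z = R = 389 Ω
  L: Z = jωL = j·7.98e+04·0.00224 = 0 + j178.7 Ω
  C: Z = 1/(jωC) = -j/(ω·C) = 0 - j33.07 Ω
Step 3 — Series combination: Z_total = R + L + C = 389 + j145.7 Ω = 415.4∠20.5° Ω.

Z = 389 + j145.7 Ω = 415.4∠20.5° Ω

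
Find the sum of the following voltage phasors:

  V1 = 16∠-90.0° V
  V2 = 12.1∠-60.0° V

Step 1 — Convert each phasor to rectangular form:
  V1 = 16·(cos(-90.0°) + j·sin(-90.0°)) = 0 - j16 V
  V2 = 12.1·(cos(-60.0°) + j·sin(-60.0°)) = 6.05 - j10.48 V
Step 2 — Sum components: V_total = 6.05 - j26.48 V.
Step 3 — Convert to polar: |V_total| = 27.16 V, ∠V_total = -77.1°.

V_total = 27.16∠-77.1° V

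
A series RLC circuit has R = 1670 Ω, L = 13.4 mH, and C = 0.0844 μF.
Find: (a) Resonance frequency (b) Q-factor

Step 1 — Resonance condition Im(Z)=0 gives ω₀ = 1/√(LC).
Step 2 — ω₀ = 1/√(0.0134·8.44e-08) = 2.974e+04 rad/s.
Step 3 — f₀ = ω₀/(2π) = 4733 Hz.
Step 4 — Series Q: Q = ω₀L/R = 2.974e+04·0.0134/1670 = 0.2386.

(a) f₀ = 4733 Hz  (b) Q = 0.2386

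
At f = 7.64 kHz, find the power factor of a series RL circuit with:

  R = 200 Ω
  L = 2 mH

Step 1 — Angular frequency: ω = 2π·f = 2π·7640 = 4.8e+04 rad/s.
Step 2 — Component impedances:
  R: Z = R = 200 Ω
  L: Z = jωL = j·4.8e+04·0.002 = 0 + j96.01 Ω
Step 3 — Series combination: Z_total = R + L = 200 + j96.01 Ω = 221.8∠25.6° Ω.
Step 4 — Power factor: PF = cos(φ) = Re(Z)/|Z| = 200/221.85 = 0.9015.
Step 5 — Type: Im(Z) = 96.01 ⇒ lagging (phase φ = 25.6°).

PF = 0.9015 (lagging, φ = 25.6°)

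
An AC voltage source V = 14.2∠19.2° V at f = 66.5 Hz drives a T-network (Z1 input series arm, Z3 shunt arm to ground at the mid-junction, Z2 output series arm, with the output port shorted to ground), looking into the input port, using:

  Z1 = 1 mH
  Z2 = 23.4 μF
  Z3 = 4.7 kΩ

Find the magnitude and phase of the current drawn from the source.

Step 1 — Angular frequency: ω = 2π·f = 2π·66.5 = 417.8 rad/s.
Step 2 — Component impedances:
  Z1: Z = jωL = j·417.8·0.001 = 0 + j0.4178 Ω
  Z2: Z = 1/(jωC) = -j/(ω·C) = 0 - j102.3 Ω
  Z3: Z = R = 4700 Ω
Step 3 — With the output port shorted to ground, the output series arm Z2 runs from the junction to ground; the shunt arm Z3 also runs from the junction to ground. They appear in parallel: Z3 || Z2 = 2.225 - j102.2 Ω.
Step 4 — Series with input arm Z1: Z_in = Z1 + (Z3 || Z2) = 2.225 - j101.8 Ω = 101.8∠-88.7° Ω.
Step 5 — Source phasor: V = 14.2∠19.2° V = 13.41 + j4.67 V.
Step 6 — Ohm's law: I = V / Z_total = (13.41 + j4.67) / (2.225 - j101.8) = -0.04297 + j0.1327 A.
Step 7 — Convert to polar: |I| = 0.1394 A, ∠I = 107.9°.

I = 0.1394∠107.9° A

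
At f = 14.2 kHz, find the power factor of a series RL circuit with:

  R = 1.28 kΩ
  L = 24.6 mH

Step 1 — Angular frequency: ω = 2π·f = 2π·1.42e+04 = 8.922e+04 rad/s.
Step 2 — Component impedances:
  R: Z = R = 1280 Ω
  L: Z = jωL = j·8.922e+04·0.0246 = 0 + j2195 Ω
Step 3 — Series combination: Z_total = R + L = 1280 + j2195 Ω = 2541∠59.7° Ω.
Step 4 — Power factor: PF = cos(φ) = Re(Z)/|Z| = 1280/2540.8 = 0.5038.
Step 5 — Type: Im(Z) = 2195 ⇒ lagging (phase φ = 59.7°).

PF = 0.5038 (lagging, φ = 59.7°)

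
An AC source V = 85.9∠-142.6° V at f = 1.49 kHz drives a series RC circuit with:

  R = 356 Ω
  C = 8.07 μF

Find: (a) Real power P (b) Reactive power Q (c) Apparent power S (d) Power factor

Step 1 — Angular frequency: ω = 2π·f = 2π·1490 = 9362 rad/s.
Step 2 — Component impedances:
  R: Z = R = 356 Ω
  C: Z = 1/(jωC) = -j/(ω·C) = 0 - j13.24 Ω
Step 3 — Series combination: Z_total = R + C = 356 - j13.24 Ω = 356.2∠-2.1° Ω.
Step 4 — Source phasor: V = 85.9∠-142.6° V = -68.24 - j52.17 V.
Step 5 — Current: I = V / Z = -0.186 - j0.1535 A = 0.2411∠-140.5° A.
Step 6 — Complex power: S = V·I* = 20.7 - j0.7696 VA.
Step 7 — Real power: P = Re(S) = 20.7 W.
Step 8 — Reactive power: Q = Im(S) = -0.7696 VAR.
Step 9 — Apparent power: |S| = 20.71 VA.
Step 10 — Power factor: PF = P/|S| = 0.9993 (leading).

(a) P = 20.7 W  (b) Q = -0.7696 VAR  (c) S = 20.71 VA  (d) PF = 0.9993 (leading)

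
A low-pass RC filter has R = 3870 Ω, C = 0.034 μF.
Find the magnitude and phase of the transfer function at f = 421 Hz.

Step 1 — Angular frequency: ω = 2π·421 = 2645 rad/s.
Step 2 — Transfer function: H(jω) = 1/(1 + jωRC).
Step 3 — Denominator: 1 + jωRC = 1 + j·2645·3870·3.4e-08 = 1 + j0.3481.
Step 4 — H = 0.8919 - j0.3104.
Step 5 — Magnitude: |H| = 0.9444 (-0.5 dB); phase: φ = -19.2°.

|H| = 0.9444 (-0.5 dB), φ = -19.2°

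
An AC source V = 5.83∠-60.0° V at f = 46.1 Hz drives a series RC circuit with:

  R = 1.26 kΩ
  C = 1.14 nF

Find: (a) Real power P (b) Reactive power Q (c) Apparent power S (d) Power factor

Step 1 — Angular frequency: ω = 2π·f = 2π·46.1 = 289.7 rad/s.
Step 2 — Component impedances:
  R: Z = R = 1260 Ω
  C: Z = 1/(jωC) = -j/(ω·C) = 0 - j3.028e+06 Ω
Step 3 — Series combination: Z_total = R + C = 1260 - j3.028e+06 Ω = 3.028e+06∠-90.0° Ω.
Step 4 — Source phasor: V = 5.83∠-60.0° V = 2.915 - j5.049 V.
Step 5 — Current: I = V / Z = 1.668e-06 + j9.619e-07 A = 1.925e-06∠30.0° A.
Step 6 — Complex power: S = V·I* = 4.67e-09 - j1.122e-05 VA.
Step 7 — Real power: P = Re(S) = 4.67e-09 W.
Step 8 — Reactive power: Q = Im(S) = -1.122e-05 VAR.
Step 9 — Apparent power: |S| = 1.122e-05 VA.
Step 10 — Power factor: PF = P/|S| = 0.0004161 (leading).

(a) P = 4.67e-09 W  (b) Q = -1.122e-05 VAR  (c) S = 1.122e-05 VA  (d) PF = 0.0004161 (leading)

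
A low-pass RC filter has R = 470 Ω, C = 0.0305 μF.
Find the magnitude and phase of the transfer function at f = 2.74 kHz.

Step 1 — Angular frequency: ω = 2π·2740 = 1.722e+04 rad/s.
Step 2 — Transfer function: H(jω) = 1/(1 + jωRC).
Step 3 — Denominator: 1 + jωRC = 1 + j·1.722e+04·470·3.05e-08 = 1 + j0.2468.
Step 4 — H = 0.9426 - j0.2326.
Step 5 — Magnitude: |H| = 0.9709 (-0.3 dB); phase: φ = -13.9°.

|H| = 0.9709 (-0.3 dB), φ = -13.9°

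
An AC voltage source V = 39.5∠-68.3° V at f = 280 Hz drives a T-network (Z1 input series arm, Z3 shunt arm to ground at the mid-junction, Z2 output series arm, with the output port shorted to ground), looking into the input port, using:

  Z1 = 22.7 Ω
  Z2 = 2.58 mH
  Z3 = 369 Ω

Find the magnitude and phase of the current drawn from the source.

Step 1 — Angular frequency: ω = 2π·f = 2π·280 = 1759 rad/s.
Step 2 — Component impedances:
  Z1: Z = R = 22.7 Ω
  Z2: Z = jωL = j·1759·0.00258 = 0 + j4.539 Ω
  Z3: Z = R = 369 Ω
Step 3 — With the output port shorted to ground, the output series arm Z2 runs from the junction to ground; the shunt arm Z3 also runs from the junction to ground. They appear in parallel: Z3 || Z2 = 0.05582 + j4.538 Ω.
Step 4 — Series with input arm Z1: Z_in = Z1 + (Z3 || Z2) = 22.76 + j4.538 Ω = 23.2∠11.3° Ω.
Step 5 — Source phasor: V = 39.5∠-68.3° V = 14.6 - j36.7 V.
Step 6 — Ohm's law: I = V / Z_total = (14.6 - j36.7) / (22.76 + j4.538) = 0.3079 - j1.674 A.
Step 7 — Convert to polar: |I| = 1.702 A, ∠I = -79.6°.

I = 1.702∠-79.6° A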